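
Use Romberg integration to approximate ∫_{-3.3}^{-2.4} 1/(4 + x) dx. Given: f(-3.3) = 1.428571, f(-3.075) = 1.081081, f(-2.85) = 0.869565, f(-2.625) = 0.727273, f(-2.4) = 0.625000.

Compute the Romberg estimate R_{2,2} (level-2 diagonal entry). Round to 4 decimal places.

0.8268

R_{0,0} (trapezoid, 1 panel, h=0.9000): 0.924107
R_{1,0} (trapezoid, 2 panels, h=0.4500): 0.853358
R_{2,0} (trapezoid, 4 panels, h=0.2250): 0.833559
R_{1,1} = 0.853358 + (0.853358 − 0.924107)/3 = 0.829775
R_{2,1} = 0.833559 + (0.833559 − 0.853358)/3 = 0.826959
R_{2,2} = 0.826959 + (0.826959 − 0.829775)/15 = 0.826771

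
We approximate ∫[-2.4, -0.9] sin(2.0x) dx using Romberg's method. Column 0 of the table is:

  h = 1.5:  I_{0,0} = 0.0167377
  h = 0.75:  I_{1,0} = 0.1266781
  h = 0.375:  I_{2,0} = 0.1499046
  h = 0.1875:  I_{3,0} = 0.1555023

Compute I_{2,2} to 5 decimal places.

0.15727

I_{1,1} = (4·0.1266781 − 0.0167377) / 3 = 0.1633249
I_{2,1} = 0.1499046 + (0.1499046 − 0.1266781)/3 = 0.1576468
I_{2,2} = (16·0.1576468 − 0.1633249) / 15 = 0.1572683
(Column j=1 coincides with Simpson's rule on the same nodes.)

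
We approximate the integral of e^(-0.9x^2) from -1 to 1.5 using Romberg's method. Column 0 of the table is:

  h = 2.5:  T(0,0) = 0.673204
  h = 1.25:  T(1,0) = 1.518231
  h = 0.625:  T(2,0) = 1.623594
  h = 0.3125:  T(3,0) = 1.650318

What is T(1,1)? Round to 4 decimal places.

Richardson extrapolation on the trapezoidal column (denominator 4−1=3):
T(1,1) = (4·1.518231 − 0.673204) / 3 = 1.799907

1.7999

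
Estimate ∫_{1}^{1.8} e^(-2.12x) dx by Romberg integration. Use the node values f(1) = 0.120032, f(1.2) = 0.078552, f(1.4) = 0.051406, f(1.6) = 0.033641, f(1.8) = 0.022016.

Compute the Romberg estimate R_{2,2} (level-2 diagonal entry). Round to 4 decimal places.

0.0462

R_{0,0} (trapezoid, 1 panel, h=0.8000): 0.056819
R_{1,0} (trapezoid, 2 panels, h=0.4000): 0.048972
R_{2,0} (trapezoid, 4 panels, h=0.2000): 0.046925
R_{1,1} = 0.048972 + (0.048972 − 0.056819)/3 = 0.046356
R_{2,1} = 0.046925 + (0.046925 − 0.048972)/3 = 0.046243
R_{2,2} = 0.046243 + (0.046243 − 0.046356)/15 = 0.046235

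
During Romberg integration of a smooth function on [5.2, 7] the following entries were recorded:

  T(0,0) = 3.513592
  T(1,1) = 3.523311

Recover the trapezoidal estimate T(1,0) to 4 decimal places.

3.5209

From T(1,1) = (4·T(1,0) − T(0,0))/3, solve for T(1,0):
4·T(1,0) = 3·3.523311 + 3.513592 = 14.083525
T(1,0) = 3.520881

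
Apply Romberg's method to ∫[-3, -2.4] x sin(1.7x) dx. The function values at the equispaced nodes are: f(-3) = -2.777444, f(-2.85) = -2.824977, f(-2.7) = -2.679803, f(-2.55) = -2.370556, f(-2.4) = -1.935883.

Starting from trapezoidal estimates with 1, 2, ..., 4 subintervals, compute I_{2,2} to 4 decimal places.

-1.5427

I_{0,0} (trapezoid, 1 panel, h=0.6000): -1.413998
I_{1,0} (trapezoid, 2 panels, h=0.3000): -1.510940
I_{2,0} (trapezoid, 4 panels, h=0.1500): -1.534800
I_{1,1} = -1.510940 + (-1.510940 − (-1.413998))/3 = -1.543254
I_{2,1} = -1.534800 + (-1.534800 − (-1.510940))/3 = -1.542753
I_{2,2} = -1.542753 + (-1.542753 − (-1.543254))/15 = -1.542720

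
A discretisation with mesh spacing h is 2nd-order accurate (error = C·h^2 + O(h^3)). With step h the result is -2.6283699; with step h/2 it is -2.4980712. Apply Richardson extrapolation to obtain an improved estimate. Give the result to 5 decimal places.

Extrapolated value = (4·A(h/2) − A(h)) / (4 − 1)
= (4·(-2.4980712) − (-2.6283699)) / 3
= -7.3639149 / 3 = -2.4546383

-2.45464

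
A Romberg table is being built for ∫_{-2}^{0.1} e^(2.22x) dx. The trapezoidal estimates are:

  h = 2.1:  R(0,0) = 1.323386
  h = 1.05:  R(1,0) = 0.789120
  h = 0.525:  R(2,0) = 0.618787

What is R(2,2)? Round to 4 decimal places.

0.5587

Richardson extrapolation on the trapezoidal column (denominator 4−1=3):
R(1,1) = (4·0.789120 − 1.323386) / 3 = 0.611031
R(2,1) = 0.618787 + (0.618787 − 0.789120)/3 = 0.562009
R(2,2) = 0.562009 + (0.562009 − 0.611031)/15 = 0.558741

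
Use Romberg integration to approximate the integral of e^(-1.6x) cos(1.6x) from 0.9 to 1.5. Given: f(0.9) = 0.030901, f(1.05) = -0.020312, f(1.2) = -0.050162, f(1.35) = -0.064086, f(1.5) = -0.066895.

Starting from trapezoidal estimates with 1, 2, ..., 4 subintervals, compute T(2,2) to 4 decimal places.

-0.0237

T(0,0) (trapezoid, 1 panel, h=0.6000): -0.010798
T(1,0) (trapezoid, 2 panels, h=0.3000): -0.020448
T(2,0) (trapezoid, 4 panels, h=0.1500): -0.022884
T(1,1) = -0.020448 + (-0.020448 − (-0.010798))/3 = -0.023665
T(2,1) = -0.022884 + (-0.022884 − (-0.020448))/3 = -0.023696
T(2,2) = -0.023696 + (-0.023696 − (-0.023665))/15 = -0.023698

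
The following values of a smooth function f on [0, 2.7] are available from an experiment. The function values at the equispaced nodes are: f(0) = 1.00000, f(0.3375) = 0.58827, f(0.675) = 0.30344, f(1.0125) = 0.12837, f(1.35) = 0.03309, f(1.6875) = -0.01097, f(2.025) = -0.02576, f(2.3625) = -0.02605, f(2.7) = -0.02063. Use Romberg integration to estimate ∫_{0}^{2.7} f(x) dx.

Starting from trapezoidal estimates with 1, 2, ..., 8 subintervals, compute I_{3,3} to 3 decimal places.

0.486

I_{0,0} (trapezoid, 1 panel, h=2.7000): 1.32215
I_{1,0} (trapezoid, 2 panels, h=1.3500): 0.70575
I_{2,0} (trapezoid, 4 panels, h=0.6750): 0.54031
I_{3,0} (trapezoid, 8 panels, h=0.3375): 0.49953
I_{1,1} = 0.70575 + (0.70575 − 1.32215)/3 = 0.50028
I_{2,1} = 0.54031 + (0.54031 − 0.70575)/3 = 0.48516
I_{3,1} = 0.49953 + (0.49953 − 0.54031)/3 = 0.48594
I_{2,2} = 0.48516 + (0.48516 − 0.50028)/15 = 0.48415
I_{3,2} = 0.48594 + (0.48594 − 0.48516)/15 = 0.48599
I_{3,3} = 0.48599 + (0.48599 − 0.48415)/63 = 0.48602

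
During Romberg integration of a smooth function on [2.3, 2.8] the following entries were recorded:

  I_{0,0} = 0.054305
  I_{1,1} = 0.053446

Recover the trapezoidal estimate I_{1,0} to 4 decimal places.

From I_{1,1} = (4·I_{1,0} − I_{0,0})/3, solve for I_{1,0}:
4·I_{1,0} = 3·0.053446 + 0.054305 = 0.214643
I_{1,0} = 0.053661

0.0537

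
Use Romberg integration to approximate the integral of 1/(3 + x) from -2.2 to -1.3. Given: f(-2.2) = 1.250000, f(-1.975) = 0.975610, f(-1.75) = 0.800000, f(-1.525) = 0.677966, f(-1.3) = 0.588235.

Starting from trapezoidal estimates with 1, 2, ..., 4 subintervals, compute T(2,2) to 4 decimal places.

T(0,0) (trapezoid, 1 panel, h=0.9000): 0.827206
T(1,0) (trapezoid, 2 panels, h=0.4500): 0.773603
T(2,0) (trapezoid, 4 panels, h=0.2250): 0.758856
T(1,1) = 0.773603 + (0.773603 − 0.827206)/3 = 0.755735
T(2,1) = 0.758856 + (0.758856 − 0.773603)/3 = 0.753940
T(2,2) = 0.753940 + (0.753940 − 0.755735)/15 = 0.753820

0.7538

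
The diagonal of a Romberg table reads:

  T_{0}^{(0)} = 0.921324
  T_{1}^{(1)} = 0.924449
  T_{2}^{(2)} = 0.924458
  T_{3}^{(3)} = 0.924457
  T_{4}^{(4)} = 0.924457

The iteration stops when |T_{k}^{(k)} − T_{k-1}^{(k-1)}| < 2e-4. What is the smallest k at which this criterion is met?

|T_{1}^{(1)} − T_{0}^{(0)}| = 0.003125 ≥ 2e-4
|T_{2}^{(2)} − T_{1}^{(1)}| = 0.000009 < 2e-4

k = 2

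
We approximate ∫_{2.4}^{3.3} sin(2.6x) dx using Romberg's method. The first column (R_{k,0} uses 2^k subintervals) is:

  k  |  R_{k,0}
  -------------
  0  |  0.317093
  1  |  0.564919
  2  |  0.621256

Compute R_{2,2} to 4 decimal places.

R_{1,1} = 0.564919 + (0.564919 − 0.317093)/3 = 0.647528
R_{2,1} = 0.621256 + (0.621256 − 0.564919)/3 = 0.640035
R_{2,2} = (16·0.640035 − 0.647528) / 15 = 0.639535
(Column j=1 coincides with Simpson's rule on the same nodes.)

0.6395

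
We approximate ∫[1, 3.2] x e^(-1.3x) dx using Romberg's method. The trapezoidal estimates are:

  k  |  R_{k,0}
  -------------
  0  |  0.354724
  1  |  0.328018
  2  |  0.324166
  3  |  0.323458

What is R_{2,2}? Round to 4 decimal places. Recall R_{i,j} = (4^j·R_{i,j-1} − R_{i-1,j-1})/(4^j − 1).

R_{1,1} = 0.328018 + (0.328018 − 0.354724)/3 = 0.319116
R_{2,1} = 0.324166 + (0.324166 − 0.328018)/3 = 0.322882
R_{2,2} = 0.322882 + (0.322882 − 0.319116)/15 = 0.323133

0.3231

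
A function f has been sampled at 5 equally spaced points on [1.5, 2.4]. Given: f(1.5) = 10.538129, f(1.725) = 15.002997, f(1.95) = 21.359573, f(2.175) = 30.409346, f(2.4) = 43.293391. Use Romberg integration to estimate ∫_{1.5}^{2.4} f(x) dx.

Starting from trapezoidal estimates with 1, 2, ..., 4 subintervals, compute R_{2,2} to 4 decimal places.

R_{0,0} (trapezoid, 1 panel, h=0.9000): 24.224184
R_{1,0} (trapezoid, 2 panels, h=0.4500): 21.723900
R_{2,0} (trapezoid, 4 panels, h=0.2250): 21.079727
R_{1,1} = 21.723900 + (21.723900 − 24.224184)/3 = 20.890472
R_{2,1} = 21.079727 + (21.079727 − 21.723900)/3 = 20.865003
R_{2,2} = 20.865003 + (20.865003 − 20.890472)/15 = 20.863305

20.8633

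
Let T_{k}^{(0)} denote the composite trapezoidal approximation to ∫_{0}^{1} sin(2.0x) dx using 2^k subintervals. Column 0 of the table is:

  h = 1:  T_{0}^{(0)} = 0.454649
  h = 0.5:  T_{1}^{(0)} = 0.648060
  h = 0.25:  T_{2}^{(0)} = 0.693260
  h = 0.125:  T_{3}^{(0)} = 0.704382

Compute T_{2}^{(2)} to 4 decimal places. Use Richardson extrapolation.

Richardson extrapolation on the trapezoidal column (denominator 4−1=3):
T_{1}^{(1)} = (4·0.648060 − 0.454649) / 3 = 0.712530
T_{2}^{(1)} = (4·0.693260 − 0.648060) / 3 = 0.708327
T_{2}^{(2)} = (16·0.708327 − 0.712530) / 15 = 0.708047

0.7080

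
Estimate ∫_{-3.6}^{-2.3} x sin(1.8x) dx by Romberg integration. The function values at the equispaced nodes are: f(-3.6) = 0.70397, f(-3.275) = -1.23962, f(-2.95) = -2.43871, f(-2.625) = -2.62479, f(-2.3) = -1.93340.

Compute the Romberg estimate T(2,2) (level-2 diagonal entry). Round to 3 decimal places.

-2.333

T(0,0) (trapezoid, 1 panel, h=1.3000): -0.79913
T(1,0) (trapezoid, 2 panels, h=0.6500): -1.98473
T(2,0) (trapezoid, 4 panels, h=0.3250): -2.24830
T(1,1) = -1.98473 + (-1.98473 − (-0.79913))/3 = -2.37993
T(2,1) = -2.24830 + (-2.24830 − (-1.98473))/3 = -2.33616
T(2,2) = -2.33616 + (-2.33616 − (-2.37993))/15 = -2.33324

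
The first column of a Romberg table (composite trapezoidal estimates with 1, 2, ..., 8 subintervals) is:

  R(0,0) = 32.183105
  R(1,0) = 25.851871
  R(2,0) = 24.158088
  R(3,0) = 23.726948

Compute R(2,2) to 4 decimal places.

Richardson extrapolation on the trapezoidal column (denominator 4−1=3):
R(1,1) = 25.851871 + (25.851871 − 32.183105)/3 = 23.741460
R(2,1) = 24.158088 + (24.158088 − 25.851871)/3 = 23.593494
R(2,2) = (16·23.593494 − 23.741460) / 15 = 23.583630

23.5836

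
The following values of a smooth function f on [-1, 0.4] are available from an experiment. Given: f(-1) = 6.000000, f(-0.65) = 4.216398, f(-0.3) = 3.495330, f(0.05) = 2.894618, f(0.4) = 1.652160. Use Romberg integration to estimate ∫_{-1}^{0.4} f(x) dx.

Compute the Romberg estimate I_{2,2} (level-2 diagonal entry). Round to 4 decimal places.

5.0254

I_{0,0} (trapezoid, 1 panel, h=1.4000): 5.356512
I_{1,0} (trapezoid, 2 panels, h=0.7000): 5.124987
I_{2,0} (trapezoid, 4 panels, h=0.3500): 5.051349
I_{1,1} = 5.124987 + (5.124987 − 5.356512)/3 = 5.047812
I_{2,1} = 5.051349 + (5.051349 − 5.124987)/3 = 5.026803
I_{2,2} = 5.026803 + (5.026803 − 5.047812)/15 = 5.025402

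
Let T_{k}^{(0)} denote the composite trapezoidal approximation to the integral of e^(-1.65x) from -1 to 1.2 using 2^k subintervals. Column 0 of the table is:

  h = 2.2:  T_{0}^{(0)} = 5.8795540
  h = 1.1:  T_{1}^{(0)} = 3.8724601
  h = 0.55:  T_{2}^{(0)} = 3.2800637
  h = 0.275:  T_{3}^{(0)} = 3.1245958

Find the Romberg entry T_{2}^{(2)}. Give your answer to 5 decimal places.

Richardson extrapolation on the trapezoidal column (denominator 4−1=3):
T_{1}^{(1)} = 3.8724601 + (3.8724601 − 5.8795540)/3 = 3.2034288
T_{2}^{(1)} = (4·3.2800637 − 3.8724601) / 3 = 3.0825982
T_{2}^{(2)} = (16·3.0825982 − 3.2034288) / 15 = 3.0745428

3.07454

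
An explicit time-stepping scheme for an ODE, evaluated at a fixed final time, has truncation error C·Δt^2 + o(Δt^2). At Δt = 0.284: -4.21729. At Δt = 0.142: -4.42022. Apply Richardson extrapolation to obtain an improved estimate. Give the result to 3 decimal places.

-4.488

The leading error scales as Δt^2; refining by a factor of 2 reduces it by 2^2 = 4.
Extrapolated value = (4·A(Δt/2) − A(Δt)) / (4 − 1)
= (4·(-4.42022) − (-4.21729)) / 3
= -13.46359 / 3 = -4.48786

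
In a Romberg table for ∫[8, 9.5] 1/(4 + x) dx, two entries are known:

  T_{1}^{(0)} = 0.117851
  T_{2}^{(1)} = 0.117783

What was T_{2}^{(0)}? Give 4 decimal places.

0.1178

From T_{2}^{(1)} = (4·T_{2}^{(0)} − T_{1}^{(0)})/3, solve for T_{2}^{(0)}:
4·T_{2}^{(0)} = 3·0.117783 + 0.117851 = 0.471200
T_{2}^{(0)} = 0.117800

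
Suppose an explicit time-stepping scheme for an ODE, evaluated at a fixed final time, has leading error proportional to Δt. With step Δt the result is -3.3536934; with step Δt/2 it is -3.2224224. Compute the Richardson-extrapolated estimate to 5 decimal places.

-3.09115

The leading error scales as Δt; refining by a factor of 2 reduces it by 2^1 = 2.
Extrapolated value = (2·A(Δt/2) − A(Δt)) / (2 − 1)
= (2·(-3.2224224) − (-3.3536934)) / 1
= -3.0911514 / 1 = -3.0911514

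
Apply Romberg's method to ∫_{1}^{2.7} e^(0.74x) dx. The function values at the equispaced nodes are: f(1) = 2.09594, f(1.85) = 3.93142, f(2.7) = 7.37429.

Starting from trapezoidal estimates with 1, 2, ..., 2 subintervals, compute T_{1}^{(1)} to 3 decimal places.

T_{0}^{(0)} (trapezoid, 1 panel, h=1.7000): 8.04970
T_{1}^{(0)} (trapezoid, 2 panels, h=0.8500): 7.36655
T_{1}^{(1)} = 7.36655 + (7.36655 − 8.04970)/3 = 7.13883

7.139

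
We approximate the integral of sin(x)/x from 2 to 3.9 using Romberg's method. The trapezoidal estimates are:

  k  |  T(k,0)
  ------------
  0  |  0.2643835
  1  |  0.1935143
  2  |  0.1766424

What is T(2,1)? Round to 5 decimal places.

0.17102

T(2,1) = 0.1766424 + (0.1766424 − 0.1935143)/3 = 0.1710184
(Column j=1 coincides with Simpson's rule on the same nodes.)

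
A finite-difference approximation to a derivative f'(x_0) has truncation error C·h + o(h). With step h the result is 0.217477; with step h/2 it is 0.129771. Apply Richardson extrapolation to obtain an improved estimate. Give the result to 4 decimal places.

The leading error scales as h; refining by a factor of 2 reduces it by 2^1 = 2.
Extrapolated value = (2·A(h/2) − A(h)) / (2 − 1)
= (2·0.129771 − 0.217477) / 1
= 0.042065 / 1 = 0.042065

0.0421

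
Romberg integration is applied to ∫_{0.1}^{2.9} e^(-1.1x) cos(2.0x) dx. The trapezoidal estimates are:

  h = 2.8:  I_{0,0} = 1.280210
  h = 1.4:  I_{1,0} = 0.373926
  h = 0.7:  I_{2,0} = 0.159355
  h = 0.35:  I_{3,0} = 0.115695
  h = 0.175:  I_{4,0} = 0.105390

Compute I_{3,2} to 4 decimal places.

0.1020

Richardson extrapolation on the trapezoidal column (denominator 4−1=3):
I_{2,1} = (4·0.159355 − 0.373926) / 3 = 0.087831
I_{3,1} = 0.115695 + (0.115695 − 0.159355)/3 = 0.101142
I_{3,2} = (16·0.101142 − 0.087831) / 15 = 0.102029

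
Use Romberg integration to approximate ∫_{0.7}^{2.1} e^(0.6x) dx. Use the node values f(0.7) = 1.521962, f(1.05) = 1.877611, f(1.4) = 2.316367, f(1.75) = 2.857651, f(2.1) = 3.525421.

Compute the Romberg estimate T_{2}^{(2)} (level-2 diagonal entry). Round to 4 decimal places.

3.3391

T_{0}^{(0)} (trapezoid, 1 panel, h=1.4000): 3.533168
T_{1}^{(0)} (trapezoid, 2 panels, h=0.7000): 3.388041
T_{2}^{(0)} (trapezoid, 4 panels, h=0.3500): 3.351362
T_{1}^{(1)} = 3.388041 + (3.388041 − 3.533168)/3 = 3.339665
T_{2}^{(1)} = 3.351362 + (3.351362 − 3.388041)/3 = 3.339136
T_{2}^{(2)} = 3.339136 + (3.339136 − 3.339665)/15 = 3.339101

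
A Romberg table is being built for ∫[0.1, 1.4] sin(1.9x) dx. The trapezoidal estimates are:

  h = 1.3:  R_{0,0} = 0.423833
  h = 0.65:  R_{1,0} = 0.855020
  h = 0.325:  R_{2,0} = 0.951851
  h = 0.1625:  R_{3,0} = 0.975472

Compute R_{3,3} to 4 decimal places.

0.9833

Richardson extrapolation on the trapezoidal column (denominator 4−1=3):
R_{1,1} = (4·0.855020 − 0.423833) / 3 = 0.998749
R_{2,1} = (4·0.951851 − 0.855020) / 3 = 0.984128
R_{3,1} = (4·0.975472 − 0.951851) / 3 = 0.983346
R_{2,2} = (16·0.984128 − 0.998749) / 15 = 0.983153
R_{3,2} = 0.983346 + (0.983346 − 0.984128)/15 = 0.983294
R_{3,3} = (64·0.983294 − 0.983153) / 63 = 0.983296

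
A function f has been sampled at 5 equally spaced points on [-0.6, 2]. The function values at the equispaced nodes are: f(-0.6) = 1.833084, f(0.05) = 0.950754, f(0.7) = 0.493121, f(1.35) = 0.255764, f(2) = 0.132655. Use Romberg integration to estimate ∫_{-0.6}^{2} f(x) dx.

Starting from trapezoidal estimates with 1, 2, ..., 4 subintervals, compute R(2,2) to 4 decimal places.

1.6838

R(0,0) (trapezoid, 1 panel, h=2.6000): 2.555461
R(1,0) (trapezoid, 2 panels, h=1.3000): 1.918788
R(2,0) (trapezoid, 4 panels, h=0.6500): 1.743631
R(1,1) = 1.918788 + (1.918788 − 2.555461)/3 = 1.706564
R(2,1) = 1.743631 + (1.743631 − 1.918788)/3 = 1.685245
R(2,2) = 1.685245 + (1.685245 − 1.706564)/15 = 1.683824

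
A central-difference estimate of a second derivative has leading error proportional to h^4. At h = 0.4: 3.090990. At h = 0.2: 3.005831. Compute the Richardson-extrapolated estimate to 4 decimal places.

Extrapolated value = (16·A(h/2) − A(h)) / (16 − 1)
= (16·3.005831 − 3.090990) / 15
= 45.002306 / 15 = 3.000154

3.0002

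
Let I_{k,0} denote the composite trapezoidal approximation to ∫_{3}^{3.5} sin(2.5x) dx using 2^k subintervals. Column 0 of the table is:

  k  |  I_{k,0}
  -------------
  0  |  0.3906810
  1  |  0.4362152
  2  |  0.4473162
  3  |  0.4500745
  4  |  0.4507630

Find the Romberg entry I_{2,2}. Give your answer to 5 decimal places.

0.45099

I_{1,1} = 0.4362152 + (0.4362152 − 0.3906810)/3 = 0.4513933
I_{2,1} = 0.4473162 + (0.4473162 − 0.4362152)/3 = 0.4510165
I_{2,2} = (16·0.4510165 − 0.4513933) / 15 = 0.4509914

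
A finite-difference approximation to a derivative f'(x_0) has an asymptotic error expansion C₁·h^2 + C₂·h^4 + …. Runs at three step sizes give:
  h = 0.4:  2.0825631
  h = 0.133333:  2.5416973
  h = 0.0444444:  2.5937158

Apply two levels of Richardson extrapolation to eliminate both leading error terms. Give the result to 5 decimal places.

First eliminate the h^2 term (factor 3^2 = 9):
  B₁ = (9·2.5416973 − 2.0825631)/8 = 2.5990891
  B₂ = (9·2.5937158 − 2.5416973)/8 = 2.6002181
Then eliminate the h^4 term (factor 3^4 = 81):
  (81·2.6002181 − 2.5990891)/80 = 2.6002322

2.60023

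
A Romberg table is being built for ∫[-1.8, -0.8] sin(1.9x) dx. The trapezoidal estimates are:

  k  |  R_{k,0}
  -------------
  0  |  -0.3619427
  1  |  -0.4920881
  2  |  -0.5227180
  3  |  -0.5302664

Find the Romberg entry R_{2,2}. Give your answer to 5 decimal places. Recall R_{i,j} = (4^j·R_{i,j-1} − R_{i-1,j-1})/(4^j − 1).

-0.53276

Richardson extrapolation on the trapezoidal column (denominator 4−1=3):
R_{1,1} = (4·(-0.4920881) − (-0.3619427)) / 3 = -0.5354699
R_{2,1} = (4·(-0.5227180) − (-0.4920881)) / 3 = -0.5329280
R_{2,2} = (16·(-0.5329280) − (-0.5354699)) / 15 = -0.5327585
(Column j=1 coincides with Simpson's rule on the same nodes.)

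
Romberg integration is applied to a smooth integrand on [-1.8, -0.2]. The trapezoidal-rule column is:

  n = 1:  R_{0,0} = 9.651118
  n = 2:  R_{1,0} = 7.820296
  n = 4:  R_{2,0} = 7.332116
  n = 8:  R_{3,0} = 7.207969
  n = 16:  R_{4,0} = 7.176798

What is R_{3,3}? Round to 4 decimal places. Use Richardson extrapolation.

7.1664

R_{1,1} = (4·7.820296 − 9.651118) / 3 = 7.210022
R_{2,1} = (4·7.332116 − 7.820296) / 3 = 7.169389
R_{3,1} = 7.207969 + (7.207969 − 7.332116)/3 = 7.166587
R_{2,2} = 7.169389 + (7.169389 − 7.210022)/15 = 7.166680
R_{3,2} = (16·7.166587 − 7.169389) / 15 = 7.166400
R_{3,3} = 7.166400 + (7.166400 − 7.166680)/63 = 7.166396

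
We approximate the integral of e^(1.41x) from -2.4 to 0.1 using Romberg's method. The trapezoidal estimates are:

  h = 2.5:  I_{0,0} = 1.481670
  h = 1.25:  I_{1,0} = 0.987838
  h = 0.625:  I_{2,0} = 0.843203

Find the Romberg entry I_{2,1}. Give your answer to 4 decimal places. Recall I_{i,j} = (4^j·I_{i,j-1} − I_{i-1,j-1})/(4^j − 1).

Richardson extrapolation on the trapezoidal column (denominator 4−1=3):
I_{2,1} = 0.843203 + (0.843203 − 0.987838)/3 = 0.794991

0.7950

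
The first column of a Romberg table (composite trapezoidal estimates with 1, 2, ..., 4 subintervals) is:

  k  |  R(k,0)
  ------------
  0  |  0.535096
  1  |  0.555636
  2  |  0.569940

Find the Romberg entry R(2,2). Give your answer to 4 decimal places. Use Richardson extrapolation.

0.5755

R(1,1) = (4·0.555636 − 0.535096) / 3 = 0.562483
R(2,1) = 0.569940 + (0.569940 − 0.555636)/3 = 0.574708
R(2,2) = 0.574708 + (0.574708 − 0.562483)/15 = 0.575523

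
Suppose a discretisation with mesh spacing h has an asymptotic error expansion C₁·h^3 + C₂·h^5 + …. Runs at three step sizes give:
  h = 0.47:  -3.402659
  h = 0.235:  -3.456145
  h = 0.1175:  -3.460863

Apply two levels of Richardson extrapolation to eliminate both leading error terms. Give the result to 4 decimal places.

-3.4615

First eliminate the h^3 term (factor 2^3 = 8):
  B₁ = (8·(-3.456145) − (-3.402659))/7 = -3.463786
  B₂ = (8·(-3.460863) − (-3.456145))/7 = -3.461537
Then eliminate the h^5 term (factor 2^5 = 32):
  (32·(-3.461537) − (-3.463786))/31 = -3.461464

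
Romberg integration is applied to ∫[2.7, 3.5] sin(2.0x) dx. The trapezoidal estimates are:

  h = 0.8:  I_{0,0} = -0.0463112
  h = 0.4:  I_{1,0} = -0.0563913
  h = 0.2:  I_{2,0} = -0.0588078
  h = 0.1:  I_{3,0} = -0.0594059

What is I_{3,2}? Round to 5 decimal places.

-0.05960

I_{2,1} = -0.0588078 + (-0.0588078 − (-0.0563913))/3 = -0.0596133
I_{3,1} = -0.0594059 + (-0.0594059 − (-0.0588078))/3 = -0.0596053
I_{3,2} = -0.0596053 + (-0.0596053 − (-0.0596133))/15 = -0.0596048
(Column j=1 coincides with Simpson's rule on the same nodes.)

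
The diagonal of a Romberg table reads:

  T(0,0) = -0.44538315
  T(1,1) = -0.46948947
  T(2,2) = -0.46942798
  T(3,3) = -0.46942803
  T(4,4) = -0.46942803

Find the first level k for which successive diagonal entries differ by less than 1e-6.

|T(1,1) − T(0,0)| = 0.02410632 ≥ 1e-6
|T(2,2) − T(1,1)| = 0.00006149 ≥ 1e-6
|T(3,3) − T(2,2)| = 0.00000005 < 1e-6

k = 3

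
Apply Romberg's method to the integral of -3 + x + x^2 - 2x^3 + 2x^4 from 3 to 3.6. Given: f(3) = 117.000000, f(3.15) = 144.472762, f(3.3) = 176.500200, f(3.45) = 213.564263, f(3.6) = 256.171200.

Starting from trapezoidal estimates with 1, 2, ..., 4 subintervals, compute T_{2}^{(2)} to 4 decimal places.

T_{0}^{(0)} (trapezoid, 1 panel, h=0.6000): 111.951360
T_{1}^{(0)} (trapezoid, 2 panels, h=0.3000): 108.925740
T_{2}^{(0)} (trapezoid, 4 panels, h=0.1500): 108.168424
T_{1}^{(1)} = 108.925740 + (108.925740 − 111.951360)/3 = 107.917200
T_{2}^{(1)} = 108.168424 + (108.168424 − 108.925740)/3 = 107.915985
T_{2}^{(2)} = 107.915985 + (107.915985 − 107.917200)/15 = 107.915904

107.9159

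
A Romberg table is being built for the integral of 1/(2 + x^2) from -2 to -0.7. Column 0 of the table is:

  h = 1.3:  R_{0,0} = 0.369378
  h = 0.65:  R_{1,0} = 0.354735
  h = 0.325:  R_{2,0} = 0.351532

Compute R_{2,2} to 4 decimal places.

R_{1,1} = 0.354735 + (0.354735 − 0.369378)/3 = 0.349854
R_{2,1} = (4·0.351532 − 0.354735) / 3 = 0.350464
R_{2,2} = 0.350464 + (0.350464 − 0.349854)/15 = 0.350505
(Column j=1 coincides with Simpson's rule on the same nodes.)

0.3505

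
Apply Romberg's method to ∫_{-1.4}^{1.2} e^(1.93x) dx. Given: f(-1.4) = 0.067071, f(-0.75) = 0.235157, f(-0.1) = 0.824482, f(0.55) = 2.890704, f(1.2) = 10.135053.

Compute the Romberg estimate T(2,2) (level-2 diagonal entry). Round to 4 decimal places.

5.2386

T(0,0) (trapezoid, 1 panel, h=2.6000): 13.262761
T(1,0) (trapezoid, 2 panels, h=1.3000): 7.703207
T(2,0) (trapezoid, 4 panels, h=0.6500): 5.883413
T(1,1) = 7.703207 + (7.703207 − 13.262761)/3 = 5.850022
T(2,1) = 5.883413 + (5.883413 − 7.703207)/3 = 5.276815
T(2,2) = 5.276815 + (5.276815 − 5.850022)/15 = 5.238601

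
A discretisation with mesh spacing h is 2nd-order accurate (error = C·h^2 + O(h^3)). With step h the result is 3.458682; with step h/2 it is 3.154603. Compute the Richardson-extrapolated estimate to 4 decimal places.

3.0532

Extrapolated value = (4·A(h/2) − A(h)) / (4 − 1)
= (4·3.154603 − 3.458682) / 3
= 9.159730 / 3 = 3.053243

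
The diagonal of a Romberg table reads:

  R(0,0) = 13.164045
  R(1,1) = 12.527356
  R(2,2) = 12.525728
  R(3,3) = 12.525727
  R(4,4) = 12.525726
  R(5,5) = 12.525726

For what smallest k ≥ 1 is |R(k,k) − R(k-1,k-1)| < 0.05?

|R(1,1) − R(0,0)| = 0.636689 ≥ 0.05
|R(2,2) − R(1,1)| = 0.001628 < 0.05

k = 2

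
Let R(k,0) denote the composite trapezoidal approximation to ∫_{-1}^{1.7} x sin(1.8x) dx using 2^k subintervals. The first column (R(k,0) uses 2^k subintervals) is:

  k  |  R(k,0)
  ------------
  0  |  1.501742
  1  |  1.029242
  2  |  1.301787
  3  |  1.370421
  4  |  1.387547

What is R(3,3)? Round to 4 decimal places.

R(1,1) = 1.029242 + (1.029242 − 1.501742)/3 = 0.871742
R(2,1) = 1.301787 + (1.301787 − 1.029242)/3 = 1.392635
R(3,1) = (4·1.370421 − 1.301787) / 3 = 1.393299
R(2,2) = 1.392635 + (1.392635 − 0.871742)/15 = 1.427361
R(3,2) = (16·1.393299 − 1.392635) / 15 = 1.393343
R(3,3) = (64·1.393343 − 1.427361) / 63 = 1.392803

1.3928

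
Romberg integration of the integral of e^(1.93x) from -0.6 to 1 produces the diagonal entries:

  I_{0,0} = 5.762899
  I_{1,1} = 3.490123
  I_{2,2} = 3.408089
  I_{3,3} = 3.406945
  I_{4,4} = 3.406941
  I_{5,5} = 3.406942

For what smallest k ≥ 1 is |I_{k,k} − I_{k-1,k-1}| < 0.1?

k = 2

|I_{1,1} − I_{0,0}| = 2.272776 ≥ 0.1
|I_{2,2} − I_{1,1}| = 0.082034 < 0.1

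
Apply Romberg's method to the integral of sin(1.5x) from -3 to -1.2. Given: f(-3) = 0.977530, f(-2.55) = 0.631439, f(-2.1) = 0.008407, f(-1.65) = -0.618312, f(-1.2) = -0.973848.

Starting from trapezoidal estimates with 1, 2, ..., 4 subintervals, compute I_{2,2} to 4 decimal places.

I_{0,0} (trapezoid, 1 panel, h=1.8000): 0.003314
I_{1,0} (trapezoid, 2 panels, h=0.9000): 0.009223
I_{2,0} (trapezoid, 4 panels, h=0.4500): 0.010519
I_{1,1} = 0.009223 + (0.009223 − 0.003314)/3 = 0.011193
I_{2,1} = 0.010519 + (0.010519 − 0.009223)/3 = 0.010951
I_{2,2} = 0.010951 + (0.010951 − 0.011193)/15 = 0.010935

0.0109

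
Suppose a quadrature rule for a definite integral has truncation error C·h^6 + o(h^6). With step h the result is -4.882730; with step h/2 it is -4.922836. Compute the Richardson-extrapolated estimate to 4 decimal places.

-4.9235

Extrapolated value = (64·A(h/2) − A(h)) / (64 − 1)
= (64·(-4.922836) − (-4.882730)) / 63
= -310.178774 / 63 = -4.923473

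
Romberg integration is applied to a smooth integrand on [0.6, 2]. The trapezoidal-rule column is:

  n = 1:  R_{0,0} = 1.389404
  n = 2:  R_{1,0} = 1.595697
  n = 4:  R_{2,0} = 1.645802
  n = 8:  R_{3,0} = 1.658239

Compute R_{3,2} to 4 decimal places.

1.6624

Richardson extrapolation on the trapezoidal column (denominator 4−1=3):
R_{2,1} = (4·1.645802 − 1.595697) / 3 = 1.662504
R_{3,1} = (4·1.658239 − 1.645802) / 3 = 1.662385
R_{3,2} = 1.662385 + (1.662385 − 1.662504)/15 = 1.662377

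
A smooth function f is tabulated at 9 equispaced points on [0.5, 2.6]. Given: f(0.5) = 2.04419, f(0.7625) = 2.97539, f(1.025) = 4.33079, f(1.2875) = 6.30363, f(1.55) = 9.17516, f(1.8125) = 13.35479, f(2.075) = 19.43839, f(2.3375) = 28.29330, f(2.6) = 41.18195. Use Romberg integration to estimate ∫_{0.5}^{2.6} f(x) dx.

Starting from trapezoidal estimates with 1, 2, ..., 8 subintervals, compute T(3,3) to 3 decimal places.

27.369

T(0,0) (trapezoid, 1 panel, h=2.1000): 45.38745
T(1,0) (trapezoid, 2 panels, h=1.0500): 32.32764
T(2,0) (trapezoid, 4 panels, h=0.5250): 28.64264
T(3,0) (trapezoid, 8 panels, h=0.2625): 27.68969
T(1,1) = 32.32764 + (32.32764 − 45.38745)/3 = 27.97437
T(2,1) = 28.64264 + (28.64264 − 32.32764)/3 = 27.41431
T(3,1) = 27.68969 + (27.68969 − 28.64264)/3 = 27.37204
T(2,2) = 27.41431 + (27.41431 − 27.97437)/15 = 27.37697
T(3,2) = 27.37204 + (27.37204 − 27.41431)/15 = 27.36922
T(3,3) = 27.36922 + (27.36922 − 27.37697)/63 = 27.36910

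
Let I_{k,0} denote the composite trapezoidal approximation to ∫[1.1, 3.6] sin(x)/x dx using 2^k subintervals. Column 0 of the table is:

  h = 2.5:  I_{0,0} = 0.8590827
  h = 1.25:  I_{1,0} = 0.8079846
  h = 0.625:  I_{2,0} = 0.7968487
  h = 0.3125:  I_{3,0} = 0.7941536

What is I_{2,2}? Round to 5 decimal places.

0.79328

I_{1,1} = 0.8079846 + (0.8079846 − 0.8590827)/3 = 0.7909519
I_{2,1} = 0.7968487 + (0.7968487 − 0.8079846)/3 = 0.7931367
I_{2,2} = (16·0.7931367 − 0.7909519) / 15 = 0.7932824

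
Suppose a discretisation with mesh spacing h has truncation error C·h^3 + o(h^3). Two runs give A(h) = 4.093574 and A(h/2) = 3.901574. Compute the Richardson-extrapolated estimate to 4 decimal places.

Extrapolated value = (8·A(h/2) − A(h)) / (8 − 1)
= (8·3.901574 − 4.093574) / 7
= 27.119018 / 7 = 3.874145

3.8741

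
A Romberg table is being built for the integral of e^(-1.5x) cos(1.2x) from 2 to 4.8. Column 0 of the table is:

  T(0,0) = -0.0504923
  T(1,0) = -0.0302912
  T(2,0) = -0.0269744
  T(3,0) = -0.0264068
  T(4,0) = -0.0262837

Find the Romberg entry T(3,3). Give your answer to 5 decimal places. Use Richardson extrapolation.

Richardson extrapolation on the trapezoidal column (denominator 4−1=3):
T(1,1) = (4·(-0.0302912) − (-0.0504923)) / 3 = -0.0235575
T(2,1) = (4·(-0.0269744) − (-0.0302912)) / 3 = -0.0258688
T(3,1) = -0.0264068 + (-0.0264068 − (-0.0269744))/3 = -0.0262176
T(2,2) = -0.0258688 + (-0.0258688 − (-0.0235575))/15 = -0.0260229
T(3,2) = (16·(-0.0262176) − (-0.0258688)) / 15 = -0.0262409
T(3,3) = (64·(-0.0262409) − (-0.0260229)) / 63 = -0.0262444

-0.02624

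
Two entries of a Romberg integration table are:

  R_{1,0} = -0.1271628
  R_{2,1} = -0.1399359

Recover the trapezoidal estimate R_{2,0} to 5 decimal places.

From R_{2,1} = (4·R_{2,0} − R_{1,0})/3, solve for R_{2,0}:
4·R_{2,0} = 3·(-0.1399359) + (-0.1271628) = -0.5469705
R_{2,0} = -0.1367426

-0.13674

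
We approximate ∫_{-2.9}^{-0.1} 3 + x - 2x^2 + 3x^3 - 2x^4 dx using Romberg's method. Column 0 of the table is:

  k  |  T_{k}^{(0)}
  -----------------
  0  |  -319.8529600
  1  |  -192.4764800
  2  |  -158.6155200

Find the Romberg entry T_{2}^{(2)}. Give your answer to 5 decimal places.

-147.14926

Richardson extrapolation on the trapezoidal column (denominator 4−1=3):
T_{1}^{(1)} = (4·(-192.4764800) − (-319.8529600)) / 3 = -150.0176533
T_{2}^{(1)} = (4·(-158.6155200) − (-192.4764800)) / 3 = -147.3285333
T_{2}^{(2)} = (16·(-147.3285333) − (-150.0176533)) / 15 = -147.1492586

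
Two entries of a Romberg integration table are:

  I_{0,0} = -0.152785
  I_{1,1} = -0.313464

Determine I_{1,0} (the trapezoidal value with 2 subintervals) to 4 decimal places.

From I_{1,1} = (4·I_{1,0} − I_{0,0})/3, solve for I_{1,0}:
4·I_{1,0} = 3·(-0.313464) + (-0.152785) = -1.093177
I_{1,0} = -0.273294

-0.2733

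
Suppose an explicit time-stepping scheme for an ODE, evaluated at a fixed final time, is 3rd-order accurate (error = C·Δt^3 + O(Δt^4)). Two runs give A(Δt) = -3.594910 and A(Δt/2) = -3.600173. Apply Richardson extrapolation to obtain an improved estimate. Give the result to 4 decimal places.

Extrapolated value = (8·A(Δt/2) − A(Δt)) / (8 − 1)
= (8·(-3.600173) − (-3.594910)) / 7
= -25.206474 / 7 = -3.600925

-3.6009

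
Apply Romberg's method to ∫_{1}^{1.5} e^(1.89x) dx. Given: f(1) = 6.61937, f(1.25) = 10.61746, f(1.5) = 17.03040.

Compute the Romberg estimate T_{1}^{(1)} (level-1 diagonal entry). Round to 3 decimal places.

T_{0}^{(0)} (trapezoid, 1 panel, h=0.5000): 5.91244
T_{1}^{(0)} (trapezoid, 2 panels, h=0.2500): 5.61059
T_{1}^{(1)} = 5.61059 + (5.61059 − 5.91244)/3 = 5.50997

5.510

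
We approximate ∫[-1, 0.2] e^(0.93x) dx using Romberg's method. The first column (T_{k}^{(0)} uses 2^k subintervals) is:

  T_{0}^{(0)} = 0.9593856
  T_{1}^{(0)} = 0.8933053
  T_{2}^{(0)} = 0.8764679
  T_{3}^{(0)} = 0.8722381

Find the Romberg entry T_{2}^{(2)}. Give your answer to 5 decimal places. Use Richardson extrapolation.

Richardson extrapolation on the trapezoidal column (denominator 4−1=3):
T_{1}^{(1)} = (4·0.8933053 − 0.9593856) / 3 = 0.8712785
T_{2}^{(1)} = (4·0.8764679 − 0.8933053) / 3 = 0.8708554
T_{2}^{(2)} = (16·0.8708554 − 0.8712785) / 15 = 0.8708272

0.87083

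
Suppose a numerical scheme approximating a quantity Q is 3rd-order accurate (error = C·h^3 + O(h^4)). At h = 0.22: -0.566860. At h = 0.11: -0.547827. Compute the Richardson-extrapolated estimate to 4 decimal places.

-0.5451

The leading error scales as h^3; refining by a factor of 2 reduces it by 2^3 = 8.
Extrapolated value = (8·A(h/2) − A(h)) / (8 − 1)
= (8·(-0.547827) − (-0.566860)) / 7
= -3.815756 / 7 = -0.545108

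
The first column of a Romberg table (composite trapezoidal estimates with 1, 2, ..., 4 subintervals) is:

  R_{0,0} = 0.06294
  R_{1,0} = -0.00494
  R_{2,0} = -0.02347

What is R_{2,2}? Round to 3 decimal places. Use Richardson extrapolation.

R_{1,1} = -0.00494 + (-0.00494 − 0.06294)/3 = -0.02757
R_{2,1} = (4·(-0.02347) − (-0.00494)) / 3 = -0.02965
R_{2,2} = -0.02965 + (-0.02965 − (-0.02757))/15 = -0.02979

-0.030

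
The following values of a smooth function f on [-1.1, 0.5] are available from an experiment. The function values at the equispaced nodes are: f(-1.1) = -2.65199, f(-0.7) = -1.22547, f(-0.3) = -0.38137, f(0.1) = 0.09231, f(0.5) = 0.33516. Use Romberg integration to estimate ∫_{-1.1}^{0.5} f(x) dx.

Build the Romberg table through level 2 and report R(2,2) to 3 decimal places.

-1.014

R(0,0) (trapezoid, 1 panel, h=1.6000): -1.85346
R(1,0) (trapezoid, 2 panels, h=0.8000): -1.23183
R(2,0) (trapezoid, 4 panels, h=0.4000): -1.06918
R(1,1) = -1.23183 + (-1.23183 − (-1.85346))/3 = -1.02462
R(2,1) = -1.06918 + (-1.06918 − (-1.23183))/3 = -1.01496
R(2,2) = -1.01496 + (-1.01496 − (-1.02462))/15 = -1.01432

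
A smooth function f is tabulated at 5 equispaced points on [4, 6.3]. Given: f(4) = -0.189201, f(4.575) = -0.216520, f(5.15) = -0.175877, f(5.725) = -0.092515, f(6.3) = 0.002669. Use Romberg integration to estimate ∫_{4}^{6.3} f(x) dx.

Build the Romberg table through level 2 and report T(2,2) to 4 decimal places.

-0.3400

T(0,0) (trapezoid, 1 panel, h=2.3000): -0.214512
T(1,0) (trapezoid, 2 panels, h=1.1500): -0.309514
T(2,0) (trapezoid, 4 panels, h=0.5750): -0.332452
T(1,1) = -0.309514 + (-0.309514 − (-0.214512))/3 = -0.341181
T(2,1) = -0.332452 + (-0.332452 − (-0.309514))/3 = -0.340098
T(2,2) = -0.340098 + (-0.340098 − (-0.341181))/15 = -0.340026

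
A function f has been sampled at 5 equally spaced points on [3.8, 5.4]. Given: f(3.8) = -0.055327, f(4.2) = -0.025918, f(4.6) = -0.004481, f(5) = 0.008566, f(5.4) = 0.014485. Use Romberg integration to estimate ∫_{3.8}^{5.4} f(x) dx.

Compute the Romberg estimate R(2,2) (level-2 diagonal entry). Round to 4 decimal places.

-0.0159

R(0,0) (trapezoid, 1 panel, h=1.6000): -0.032674
R(1,0) (trapezoid, 2 panels, h=0.8000): -0.019922
R(2,0) (trapezoid, 4 panels, h=0.4000): -0.016902
R(1,1) = -0.019922 + (-0.019922 − (-0.032674))/3 = -0.015671
R(2,1) = -0.016902 + (-0.016902 − (-0.019922))/3 = -0.015895
R(2,2) = -0.015895 + (-0.015895 − (-0.015671))/15 = -0.015910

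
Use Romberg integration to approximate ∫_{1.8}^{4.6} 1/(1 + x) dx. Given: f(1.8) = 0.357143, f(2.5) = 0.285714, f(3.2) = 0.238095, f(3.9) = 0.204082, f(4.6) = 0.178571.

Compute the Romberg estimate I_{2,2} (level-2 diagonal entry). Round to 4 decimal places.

0.6932

I_{0,0} (trapezoid, 1 panel, h=2.8000): 0.750000
I_{1,0} (trapezoid, 2 panels, h=1.4000): 0.708333
I_{2,0} (trapezoid, 4 panels, h=0.7000): 0.697024
I_{1,1} = 0.708333 + (0.708333 − 0.750000)/3 = 0.694444
I_{2,1} = 0.697024 + (0.697024 − 0.708333)/3 = 0.693254
I_{2,2} = 0.693254 + (0.693254 − 0.694444)/15 = 0.693175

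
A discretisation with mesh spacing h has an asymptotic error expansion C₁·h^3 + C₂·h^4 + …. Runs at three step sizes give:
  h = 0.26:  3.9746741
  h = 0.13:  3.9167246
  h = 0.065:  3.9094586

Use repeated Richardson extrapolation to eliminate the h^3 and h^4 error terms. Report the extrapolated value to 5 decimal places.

3.90842

First eliminate the h^3 term (factor 2^3 = 8):
  B₁ = (8·3.9167246 − 3.9746741)/7 = 3.9084461
  B₂ = (8·3.9094586 − 3.9167246)/7 = 3.9084206
Then eliminate the h^4 term (factor 2^4 = 16):
  (16·3.9084206 − 3.9084461)/15 = 3.9084189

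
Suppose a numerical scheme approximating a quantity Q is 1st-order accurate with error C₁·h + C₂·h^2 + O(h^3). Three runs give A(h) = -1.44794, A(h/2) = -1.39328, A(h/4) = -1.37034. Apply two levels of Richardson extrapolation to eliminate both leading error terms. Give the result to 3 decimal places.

-1.350

First eliminate the h term (factor 2^1 = 2):
  B₁ = (2·(-1.39328) − (-1.44794))/1 = -1.33862
  B₂ = (2·(-1.37034) − (-1.39328))/1 = -1.34740
Then eliminate the h^2 term (factor 2^2 = 4):
  (4·(-1.34740) − (-1.33862))/3 = -1.35033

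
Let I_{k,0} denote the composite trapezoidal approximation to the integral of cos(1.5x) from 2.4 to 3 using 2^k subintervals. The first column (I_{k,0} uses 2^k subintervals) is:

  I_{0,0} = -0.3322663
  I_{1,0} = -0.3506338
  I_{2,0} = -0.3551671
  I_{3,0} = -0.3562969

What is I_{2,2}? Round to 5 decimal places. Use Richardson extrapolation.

I_{1,1} = (4·(-0.3506338) − (-0.3322663)) / 3 = -0.3567563
I_{2,1} = -0.3551671 + (-0.3551671 − (-0.3506338))/3 = -0.3566782
I_{2,2} = (16·(-0.3566782) − (-0.3567563)) / 15 = -0.3566730

-0.35667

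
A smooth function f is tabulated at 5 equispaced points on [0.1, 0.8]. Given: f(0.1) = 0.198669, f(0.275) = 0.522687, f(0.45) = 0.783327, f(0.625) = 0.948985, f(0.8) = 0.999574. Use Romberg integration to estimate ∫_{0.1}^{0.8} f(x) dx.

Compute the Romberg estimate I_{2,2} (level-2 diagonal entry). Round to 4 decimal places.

I_{0,0} (trapezoid, 1 panel, h=0.7000): 0.419385
I_{1,0} (trapezoid, 2 panels, h=0.3500): 0.483857
I_{2,0} (trapezoid, 4 panels, h=0.1750): 0.499471
I_{1,1} = 0.483857 + (0.483857 − 0.419385)/3 = 0.505348
I_{2,1} = 0.499471 + (0.499471 − 0.483857)/3 = 0.504676
I_{2,2} = 0.504676 + (0.504676 − 0.505348)/15 = 0.504631

0.5046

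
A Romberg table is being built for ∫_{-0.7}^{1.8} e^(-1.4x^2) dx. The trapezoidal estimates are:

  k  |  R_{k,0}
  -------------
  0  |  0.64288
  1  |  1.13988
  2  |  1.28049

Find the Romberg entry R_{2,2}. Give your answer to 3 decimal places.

Richardson extrapolation on the trapezoidal column (denominator 4−1=3):
R_{1,1} = (4·1.13988 − 0.64288) / 3 = 1.30555
R_{2,1} = 1.28049 + (1.28049 − 1.13988)/3 = 1.32736
R_{2,2} = (16·1.32736 − 1.30555) / 15 = 1.32881

1.329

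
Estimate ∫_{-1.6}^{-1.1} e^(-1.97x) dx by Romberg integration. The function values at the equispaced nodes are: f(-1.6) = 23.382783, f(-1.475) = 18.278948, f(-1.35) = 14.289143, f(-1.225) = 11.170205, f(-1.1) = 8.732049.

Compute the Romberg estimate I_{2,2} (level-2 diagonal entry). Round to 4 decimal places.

I_{0,0} (trapezoid, 1 panel, h=0.5000): 8.028708
I_{1,0} (trapezoid, 2 panels, h=0.2500): 7.586640
I_{2,0} (trapezoid, 4 panels, h=0.1250): 7.474464
I_{1,1} = 7.586640 + (7.586640 − 8.028708)/3 = 7.439284
I_{2,1} = 7.474464 + (7.474464 − 7.586640)/3 = 7.437072
I_{2,2} = 7.437072 + (7.437072 − 7.439284)/15 = 7.436925

7.4369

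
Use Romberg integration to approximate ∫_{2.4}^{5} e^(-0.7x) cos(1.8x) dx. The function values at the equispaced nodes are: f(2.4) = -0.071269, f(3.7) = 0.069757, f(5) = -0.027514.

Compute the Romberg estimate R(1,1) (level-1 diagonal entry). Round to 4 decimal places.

0.0781

R(0,0) (trapezoid, 1 panel, h=2.6000): -0.128418
R(1,0) (trapezoid, 2 panels, h=1.3000): 0.026475
R(1,1) = 0.026475 + (0.026475 − (-0.128418))/3 = 0.078106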